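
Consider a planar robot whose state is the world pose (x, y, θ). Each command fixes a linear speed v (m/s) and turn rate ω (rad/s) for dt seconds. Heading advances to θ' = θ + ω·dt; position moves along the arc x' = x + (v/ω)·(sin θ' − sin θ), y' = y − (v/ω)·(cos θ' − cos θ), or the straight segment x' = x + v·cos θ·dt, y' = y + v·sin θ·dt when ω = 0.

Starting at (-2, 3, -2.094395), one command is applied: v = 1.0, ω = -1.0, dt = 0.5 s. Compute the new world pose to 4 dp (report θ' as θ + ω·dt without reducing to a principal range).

θ' = -2.0944 + -1.0·0.5 = -2.5944
R = v/ω = 1.0/-1.0 = -1.0000
x' = -2 + -1.0000·(sin -2.5944 − sin -2.0944) = -2.3457
y' = 3 − -1.0000·(cos -2.5944 − cos -2.0944) = 2.6460

(-2.3457, 2.6460, -2.5944)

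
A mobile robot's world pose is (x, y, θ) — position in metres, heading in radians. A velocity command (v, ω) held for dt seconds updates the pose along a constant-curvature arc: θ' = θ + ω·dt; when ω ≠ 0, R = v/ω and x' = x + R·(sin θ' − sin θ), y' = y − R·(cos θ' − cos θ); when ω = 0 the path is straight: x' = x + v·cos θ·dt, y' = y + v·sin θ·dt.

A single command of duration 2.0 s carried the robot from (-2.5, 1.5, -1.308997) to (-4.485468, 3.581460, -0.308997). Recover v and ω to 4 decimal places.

Δθ = -0.308997 − -1.308997 = 1.000000
ω = Δθ/dt = 1.000000/2.0 = 0.5000
R = −Δy/(cos θ' − cos θ) = -3.0000
v = R·ω = -3.0000·0.5000 = -1.5000

v = -1.5000, ω = 0.5000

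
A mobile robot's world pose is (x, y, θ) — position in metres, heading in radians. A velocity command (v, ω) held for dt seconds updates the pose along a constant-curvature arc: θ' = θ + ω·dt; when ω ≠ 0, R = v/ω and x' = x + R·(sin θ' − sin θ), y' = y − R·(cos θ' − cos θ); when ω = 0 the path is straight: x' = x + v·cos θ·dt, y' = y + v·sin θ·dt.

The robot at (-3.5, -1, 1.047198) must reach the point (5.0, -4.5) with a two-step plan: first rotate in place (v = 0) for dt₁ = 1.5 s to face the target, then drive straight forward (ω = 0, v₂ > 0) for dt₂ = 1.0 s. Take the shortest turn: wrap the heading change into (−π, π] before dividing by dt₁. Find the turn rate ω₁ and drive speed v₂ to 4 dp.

heading to target = atan2(-4.5−-1, 5−-3.5) = -0.3906
Δθ = wrap(-0.3906 − 1.0472) = -1.4378; ω₁ = Δθ/dt₁ = -0.9585
distance = √((5−-3.5)² + (-4.5−-1)²) = 9.1924; v₂ = distance/dt₂ = 9.1924

ω₁ = -0.9585, v₂ = 9.1924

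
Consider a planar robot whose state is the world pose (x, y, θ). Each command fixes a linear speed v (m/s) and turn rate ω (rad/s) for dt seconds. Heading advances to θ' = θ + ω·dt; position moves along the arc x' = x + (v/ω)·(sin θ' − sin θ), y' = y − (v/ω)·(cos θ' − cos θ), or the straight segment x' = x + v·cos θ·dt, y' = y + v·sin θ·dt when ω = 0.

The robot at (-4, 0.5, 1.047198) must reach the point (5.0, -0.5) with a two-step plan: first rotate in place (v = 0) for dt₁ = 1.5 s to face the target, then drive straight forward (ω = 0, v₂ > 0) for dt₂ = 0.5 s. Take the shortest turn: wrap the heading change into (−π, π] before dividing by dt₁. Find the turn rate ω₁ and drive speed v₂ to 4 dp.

heading to target = atan2(-0.5−0.5, 5−-4) = -0.1107
Δθ = wrap(-0.1107 − 1.0472) = -1.1579; ω₁ = Δθ/dt₁ = -0.7719
distance = √((5−-4)² + (-0.5−0.5)²) = 9.0554; v₂ = distance/dt₂ = 18.1108

ω₁ = -0.7719, v₂ = 18.1108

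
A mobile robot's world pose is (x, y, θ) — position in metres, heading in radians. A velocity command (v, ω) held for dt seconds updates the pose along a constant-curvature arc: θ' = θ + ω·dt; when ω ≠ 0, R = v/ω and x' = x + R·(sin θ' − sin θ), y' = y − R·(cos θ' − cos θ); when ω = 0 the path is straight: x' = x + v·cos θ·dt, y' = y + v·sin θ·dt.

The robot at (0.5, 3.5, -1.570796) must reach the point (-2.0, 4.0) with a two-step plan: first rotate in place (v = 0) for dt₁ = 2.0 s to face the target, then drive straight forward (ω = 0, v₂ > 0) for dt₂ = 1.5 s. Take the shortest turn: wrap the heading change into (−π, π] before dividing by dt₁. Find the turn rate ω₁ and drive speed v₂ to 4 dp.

heading to target = atan2(4−3.5, -2−0.5) = 2.9442
Δθ = wrap(2.9442 − -1.5708) = -1.7682; ω₁ = Δθ/dt₁ = -0.8841
distance = √((-2−0.5)² + (4−3.5)²) = 2.5495; v₂ = distance/dt₂ = 1.6997

ω₁ = -0.8841, v₂ = 1.6997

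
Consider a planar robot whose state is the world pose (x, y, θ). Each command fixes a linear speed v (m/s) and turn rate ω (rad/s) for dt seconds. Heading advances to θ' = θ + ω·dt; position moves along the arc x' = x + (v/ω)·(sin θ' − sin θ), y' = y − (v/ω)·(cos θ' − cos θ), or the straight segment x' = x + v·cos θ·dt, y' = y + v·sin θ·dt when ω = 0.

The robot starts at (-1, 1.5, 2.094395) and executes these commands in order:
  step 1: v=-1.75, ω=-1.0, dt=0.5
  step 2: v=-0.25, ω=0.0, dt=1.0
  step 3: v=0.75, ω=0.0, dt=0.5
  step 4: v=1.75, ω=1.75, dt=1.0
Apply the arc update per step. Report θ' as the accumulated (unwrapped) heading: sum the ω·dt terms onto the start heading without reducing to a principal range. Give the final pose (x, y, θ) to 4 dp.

step 1: θ'=1.5944 (R=1.7500) → pose (-0.7660, 0.6663, 1.5944)
step 2: θ'=1.5944 (straight) → pose (-0.7601, 0.4164, 1.5944)
step 3: θ'=1.5944 (straight) → pose (-0.7690, 0.7913, 1.5944)
step 4: θ'=3.3444 (R=1.0000) → pose (-1.9701, 1.7472, 3.3444)

(-1.9701, 1.7472, 3.3444)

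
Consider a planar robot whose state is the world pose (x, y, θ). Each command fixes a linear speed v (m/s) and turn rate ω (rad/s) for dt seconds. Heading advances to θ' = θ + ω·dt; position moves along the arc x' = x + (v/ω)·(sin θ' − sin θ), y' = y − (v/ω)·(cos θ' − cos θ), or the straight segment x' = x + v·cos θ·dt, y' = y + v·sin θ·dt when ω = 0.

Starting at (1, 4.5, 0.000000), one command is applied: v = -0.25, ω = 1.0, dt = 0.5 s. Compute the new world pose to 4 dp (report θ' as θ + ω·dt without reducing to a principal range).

θ' = 0.0000 + 1.0·0.5 = 0.5000
R = v/ω = -0.25/1.0 = -0.2500
x' = 1 + -0.2500·(sin 0.5000 − sin 0.0000) = 0.8801
y' = 4.5 − -0.2500·(cos 0.5000 − cos 0.0000) = 4.4694

(0.8801, 4.4694, 0.5000)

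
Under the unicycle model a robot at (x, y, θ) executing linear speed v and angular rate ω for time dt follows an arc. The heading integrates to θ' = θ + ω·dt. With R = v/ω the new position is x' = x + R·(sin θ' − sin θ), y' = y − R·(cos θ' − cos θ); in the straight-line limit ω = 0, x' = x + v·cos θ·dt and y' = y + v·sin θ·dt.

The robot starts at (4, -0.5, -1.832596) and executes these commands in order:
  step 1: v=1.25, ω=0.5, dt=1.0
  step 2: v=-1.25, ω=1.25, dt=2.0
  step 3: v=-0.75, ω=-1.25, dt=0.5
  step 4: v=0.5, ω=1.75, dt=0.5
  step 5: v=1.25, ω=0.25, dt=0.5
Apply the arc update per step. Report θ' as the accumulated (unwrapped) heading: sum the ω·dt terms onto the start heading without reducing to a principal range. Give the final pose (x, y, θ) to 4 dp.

(2.0433, -1.0356, 1.5424)

step 1: θ'=-1.3326 (R=2.5000) → pose (3.9854, -1.7369, -1.3326)
step 2: θ'=1.1674 (R=-1.0000) → pose (2.0939, -1.5803, 1.1674)
step 3: θ'=0.5424 (R=0.6000) → pose (1.8518, -1.8587, 0.5424)
step 4: θ'=1.4174 (R=0.2857) → pose (1.9867, -1.6577, 1.4174)
step 5: θ'=1.5424 (R=5.0000) → pose (2.0433, -1.0356, 1.5424)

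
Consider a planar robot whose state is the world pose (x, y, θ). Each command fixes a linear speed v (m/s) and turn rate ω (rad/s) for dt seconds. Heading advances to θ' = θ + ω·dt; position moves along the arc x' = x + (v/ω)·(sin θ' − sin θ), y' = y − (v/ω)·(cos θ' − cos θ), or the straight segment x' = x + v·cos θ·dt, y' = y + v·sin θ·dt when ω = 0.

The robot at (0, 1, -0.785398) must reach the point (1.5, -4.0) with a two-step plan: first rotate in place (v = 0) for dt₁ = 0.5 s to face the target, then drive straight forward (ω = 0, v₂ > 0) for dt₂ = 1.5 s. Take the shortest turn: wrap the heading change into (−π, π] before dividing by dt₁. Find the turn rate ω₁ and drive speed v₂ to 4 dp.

heading to target = atan2(-4−1, 1.5−0) = -1.2793
Δθ = wrap(-1.2793 − -0.7854) = -0.4939; ω₁ = Δθ/dt₁ = -0.9879
distance = √((1.5−0)² + (-4−1)²) = 5.2202; v₂ = distance/dt₂ = 3.4801

ω₁ = -0.9879, v₂ = 3.4801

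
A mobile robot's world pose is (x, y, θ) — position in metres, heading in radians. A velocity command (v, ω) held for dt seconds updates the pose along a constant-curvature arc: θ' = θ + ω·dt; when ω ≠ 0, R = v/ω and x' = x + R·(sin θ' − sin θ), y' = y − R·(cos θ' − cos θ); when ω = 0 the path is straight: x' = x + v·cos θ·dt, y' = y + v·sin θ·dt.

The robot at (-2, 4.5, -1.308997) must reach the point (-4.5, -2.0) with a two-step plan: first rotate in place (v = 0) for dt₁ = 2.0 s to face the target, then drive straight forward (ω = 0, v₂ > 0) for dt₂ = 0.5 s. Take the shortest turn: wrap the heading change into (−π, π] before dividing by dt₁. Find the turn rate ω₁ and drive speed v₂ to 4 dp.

heading to target = atan2(-2−4.5, -4.5−-2) = -1.9380
Δθ = wrap(-1.9380 − -1.3090) = -0.6290; ω₁ = Δθ/dt₁ = -0.3145
distance = √((-4.5−-2)² + (-2−4.5)²) = 6.9642; v₂ = distance/dt₂ = 13.9284

ω₁ = -0.3145, v₂ = 13.9284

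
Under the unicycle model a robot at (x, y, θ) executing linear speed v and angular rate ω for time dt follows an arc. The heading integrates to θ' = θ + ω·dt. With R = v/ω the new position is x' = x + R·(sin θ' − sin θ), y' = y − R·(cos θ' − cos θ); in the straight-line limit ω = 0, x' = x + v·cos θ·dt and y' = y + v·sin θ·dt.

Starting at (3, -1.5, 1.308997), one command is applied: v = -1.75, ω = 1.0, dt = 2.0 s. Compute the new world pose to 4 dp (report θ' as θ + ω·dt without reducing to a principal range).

(4.9820, -3.6785, 3.3090)

θ' = 1.3090 + 1.0·2.0 = 3.3090
R = v/ω = -1.75/1.0 = -1.7500
x' = 3 + -1.7500·(sin 3.3090 − sin 1.3090) = 4.9820
y' = -1.5 − -1.7500·(cos 3.3090 − cos 1.3090) = -3.6785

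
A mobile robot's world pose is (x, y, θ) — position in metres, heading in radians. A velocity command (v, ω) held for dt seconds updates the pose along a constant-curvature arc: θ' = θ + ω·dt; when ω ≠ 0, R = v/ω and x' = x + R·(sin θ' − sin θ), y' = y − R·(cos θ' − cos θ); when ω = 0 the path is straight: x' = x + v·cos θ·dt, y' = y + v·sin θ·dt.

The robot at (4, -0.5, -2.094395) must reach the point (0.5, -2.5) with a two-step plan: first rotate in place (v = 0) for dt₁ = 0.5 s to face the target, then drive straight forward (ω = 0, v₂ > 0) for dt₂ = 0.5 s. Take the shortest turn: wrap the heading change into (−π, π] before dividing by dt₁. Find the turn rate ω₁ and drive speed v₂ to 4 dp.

heading to target = atan2(-2.5−-0.5, 0.5−4) = -2.6224
Δθ = wrap(-2.6224 − -2.0944) = -0.5281; ω₁ = Δθ/dt₁ = -1.0561
distance = √((0.5−4)² + (-2.5−-0.5)²) = 4.0311; v₂ = distance/dt₂ = 8.0623

ω₁ = -1.0561, v₂ = 8.0623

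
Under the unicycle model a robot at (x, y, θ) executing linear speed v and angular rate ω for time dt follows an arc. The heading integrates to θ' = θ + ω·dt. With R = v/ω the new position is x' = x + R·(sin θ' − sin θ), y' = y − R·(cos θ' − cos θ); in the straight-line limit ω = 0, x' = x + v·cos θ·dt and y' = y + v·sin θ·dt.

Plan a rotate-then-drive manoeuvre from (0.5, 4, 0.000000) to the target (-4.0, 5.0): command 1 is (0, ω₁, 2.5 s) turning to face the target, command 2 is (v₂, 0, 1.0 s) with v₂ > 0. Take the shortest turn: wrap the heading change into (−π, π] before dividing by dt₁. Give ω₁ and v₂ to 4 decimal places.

ω₁ = 1.1692, v₂ = 4.6098

heading to target = atan2(5−4, -4−0.5) = 2.9229
Δθ = wrap(2.9229 − 0.0000) = 2.9229; ω₁ = Δθ/dt₁ = 1.1692
distance = √((-4−0.5)² + (5−4)²) = 4.6098; v₂ = distance/dt₂ = 4.6098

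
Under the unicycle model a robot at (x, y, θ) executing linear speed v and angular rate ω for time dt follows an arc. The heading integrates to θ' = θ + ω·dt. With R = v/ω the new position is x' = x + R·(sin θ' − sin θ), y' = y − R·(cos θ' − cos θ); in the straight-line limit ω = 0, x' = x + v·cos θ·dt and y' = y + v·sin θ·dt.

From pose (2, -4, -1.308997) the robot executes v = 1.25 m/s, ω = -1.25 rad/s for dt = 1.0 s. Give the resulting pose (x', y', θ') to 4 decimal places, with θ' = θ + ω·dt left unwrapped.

(1.5843, -5.0939, -2.5590)

θ' = -1.3090 + -1.25·1.0 = -2.5590
R = v/ω = 1.25/-1.25 = -1.0000
x' = 2 + -1.0000·(sin -2.5590 − sin -1.3090) = 1.5843
y' = -4 − -1.0000·(cos -2.5590 − cos -1.3090) = -5.0939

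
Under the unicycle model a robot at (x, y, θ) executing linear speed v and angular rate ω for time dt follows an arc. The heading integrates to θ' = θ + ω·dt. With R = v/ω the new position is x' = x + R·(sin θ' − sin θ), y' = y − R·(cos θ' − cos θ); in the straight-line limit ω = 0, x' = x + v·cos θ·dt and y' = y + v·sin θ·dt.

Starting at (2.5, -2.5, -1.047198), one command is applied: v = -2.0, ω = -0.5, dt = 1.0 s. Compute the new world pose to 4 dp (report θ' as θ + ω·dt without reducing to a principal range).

(1.9652, -0.5944, -1.5472)

θ' = -1.0472 + -0.5·1.0 = -1.5472
R = v/ω = -2.0/-0.5 = 4.0000
x' = 2.5 + 4.0000·(sin -1.5472 − sin -1.0472) = 1.9652
y' = -2.5 − 4.0000·(cos -1.5472 − cos -1.0472) = -0.5944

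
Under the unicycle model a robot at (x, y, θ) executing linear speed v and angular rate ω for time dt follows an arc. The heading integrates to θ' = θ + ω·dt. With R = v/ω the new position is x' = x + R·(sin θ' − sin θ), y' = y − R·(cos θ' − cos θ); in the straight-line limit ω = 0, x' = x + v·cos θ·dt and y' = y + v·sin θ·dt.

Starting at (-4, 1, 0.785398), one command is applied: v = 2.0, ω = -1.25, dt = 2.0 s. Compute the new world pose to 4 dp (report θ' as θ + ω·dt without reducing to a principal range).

θ' = 0.7854 + -1.25·2.0 = -1.7146
R = v/ω = 2.0/-1.25 = -1.6000
x' = -4 + -1.6000·(sin -1.7146 − sin 0.7854) = -1.2851
y' = 1 − -1.6000·(cos -1.7146 − cos 0.7854) = -0.3607

(-1.2851, -0.3607, -1.7146)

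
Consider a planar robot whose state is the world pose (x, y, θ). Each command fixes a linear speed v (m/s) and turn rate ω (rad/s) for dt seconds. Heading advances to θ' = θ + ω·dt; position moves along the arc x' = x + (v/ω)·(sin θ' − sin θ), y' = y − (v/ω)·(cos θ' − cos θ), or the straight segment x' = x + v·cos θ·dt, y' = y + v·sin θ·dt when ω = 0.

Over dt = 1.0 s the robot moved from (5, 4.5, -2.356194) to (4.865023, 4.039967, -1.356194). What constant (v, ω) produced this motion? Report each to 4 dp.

v = 0.5000, ω = 1.0000

Δθ = -1.356194 − -2.356194 = 1.000000
ω = Δθ/dt = 1.000000/1.0 = 1.0000
R = −Δy/(cos θ' − cos θ) = 0.5000
v = R·ω = 0.5000·1.0000 = 0.5000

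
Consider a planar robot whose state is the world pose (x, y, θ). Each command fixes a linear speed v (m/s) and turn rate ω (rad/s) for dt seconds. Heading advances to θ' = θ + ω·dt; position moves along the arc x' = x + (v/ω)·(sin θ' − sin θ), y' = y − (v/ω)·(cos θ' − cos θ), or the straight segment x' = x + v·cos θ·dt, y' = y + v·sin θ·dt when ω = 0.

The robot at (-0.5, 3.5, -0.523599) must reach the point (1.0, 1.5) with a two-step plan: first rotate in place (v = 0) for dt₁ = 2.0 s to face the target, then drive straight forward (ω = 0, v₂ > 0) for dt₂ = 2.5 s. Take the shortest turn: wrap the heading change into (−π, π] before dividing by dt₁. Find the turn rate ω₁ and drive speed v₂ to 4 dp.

ω₁ = -0.2018, v₂ = 1.0000

heading to target = atan2(1.5−3.5, 1−-0.5) = -0.9273
Δθ = wrap(-0.9273 − -0.5236) = -0.4037; ω₁ = Δθ/dt₁ = -0.2018
distance = √((1−-0.5)² + (1.5−3.5)²) = 2.5000; v₂ = distance/dt₂ = 1.0000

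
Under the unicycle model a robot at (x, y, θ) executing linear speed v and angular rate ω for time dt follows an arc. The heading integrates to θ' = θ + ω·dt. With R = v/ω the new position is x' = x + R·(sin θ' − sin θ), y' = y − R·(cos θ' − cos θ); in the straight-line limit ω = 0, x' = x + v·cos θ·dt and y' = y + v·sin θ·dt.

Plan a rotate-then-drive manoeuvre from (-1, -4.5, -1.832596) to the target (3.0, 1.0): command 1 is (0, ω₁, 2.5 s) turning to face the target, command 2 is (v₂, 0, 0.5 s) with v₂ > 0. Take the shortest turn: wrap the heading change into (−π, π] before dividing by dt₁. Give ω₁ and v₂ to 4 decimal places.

heading to target = atan2(1−-4.5, 3−-1) = 0.9420
Δθ = wrap(0.9420 − -1.8326) = 2.7746; ω₁ = Δθ/dt₁ = 1.1098
distance = √((3−-1)² + (1−-4.5)²) = 6.8007; v₂ = distance/dt₂ = 13.6015

ω₁ = 1.1098, v₂ = 13.6015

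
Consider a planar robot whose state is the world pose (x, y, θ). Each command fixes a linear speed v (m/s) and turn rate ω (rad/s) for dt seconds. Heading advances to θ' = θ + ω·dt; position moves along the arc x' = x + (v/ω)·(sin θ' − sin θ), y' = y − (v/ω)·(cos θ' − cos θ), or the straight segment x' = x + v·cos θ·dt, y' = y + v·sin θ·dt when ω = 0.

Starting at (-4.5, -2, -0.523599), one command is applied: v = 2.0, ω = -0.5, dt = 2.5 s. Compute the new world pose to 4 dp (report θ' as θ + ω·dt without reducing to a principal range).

(-2.5820, -6.2698, -1.7736)

θ' = -0.5236 + -0.5·2.5 = -1.7736
R = v/ω = 2.0/-0.5 = -4.0000
x' = -4.5 + -4.0000·(sin -1.7736 − sin -0.5236) = -2.5820
y' = -2 − -4.0000·(cos -1.7736 − cos -0.5236) = -6.2698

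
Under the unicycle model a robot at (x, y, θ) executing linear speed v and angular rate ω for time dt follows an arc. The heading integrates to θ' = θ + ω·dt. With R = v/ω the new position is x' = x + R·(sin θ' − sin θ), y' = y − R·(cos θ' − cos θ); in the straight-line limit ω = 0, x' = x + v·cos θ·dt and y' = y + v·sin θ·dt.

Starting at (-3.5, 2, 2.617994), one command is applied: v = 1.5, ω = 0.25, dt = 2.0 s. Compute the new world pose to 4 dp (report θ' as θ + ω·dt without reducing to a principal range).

(-6.3584, 2.8022, 3.1180)

θ' = 2.6180 + 0.25·2.0 = 3.1180
R = v/ω = 1.5/0.25 = 6.0000
x' = -3.5 + 6.0000·(sin 3.1180 − sin 2.6180) = -6.3584
y' = 2 − 6.0000·(cos 3.1180 − cos 2.6180) = 2.8022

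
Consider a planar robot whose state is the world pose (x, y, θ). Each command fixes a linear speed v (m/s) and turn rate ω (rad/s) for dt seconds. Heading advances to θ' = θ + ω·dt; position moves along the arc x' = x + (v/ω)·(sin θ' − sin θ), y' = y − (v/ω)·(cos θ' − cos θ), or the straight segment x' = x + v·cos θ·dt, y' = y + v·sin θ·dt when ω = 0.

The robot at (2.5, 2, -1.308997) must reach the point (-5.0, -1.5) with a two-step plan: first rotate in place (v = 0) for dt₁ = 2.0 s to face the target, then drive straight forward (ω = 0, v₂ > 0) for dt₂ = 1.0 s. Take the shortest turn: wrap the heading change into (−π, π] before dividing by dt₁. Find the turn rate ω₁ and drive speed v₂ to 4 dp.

ω₁ = -0.6980, v₂ = 8.2765

heading to target = atan2(-1.5−2, -5−2.5) = -2.7050
Δθ = wrap(-2.7050 − -1.3090) = -1.3960; ω₁ = Δθ/dt₁ = -0.6980
distance = √((-5−2.5)² + (-1.5−2)²) = 8.2765; v₂ = distance/dt₂ = 8.2765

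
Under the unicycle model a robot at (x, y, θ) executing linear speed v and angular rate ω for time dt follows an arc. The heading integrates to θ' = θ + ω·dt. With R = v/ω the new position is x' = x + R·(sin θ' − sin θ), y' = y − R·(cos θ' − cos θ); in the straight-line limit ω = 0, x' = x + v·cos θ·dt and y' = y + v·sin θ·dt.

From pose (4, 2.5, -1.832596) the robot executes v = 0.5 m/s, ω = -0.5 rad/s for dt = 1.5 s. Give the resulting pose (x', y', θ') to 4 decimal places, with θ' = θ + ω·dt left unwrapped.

θ' = -1.8326 + -0.5·1.5 = -2.5826
R = v/ω = 0.5/-0.5 = -1.0000
x' = 4 + -1.0000·(sin -2.5826 − sin -1.8326) = 3.5644
y' = 2.5 − -1.0000·(cos -2.5826 − cos -1.8326) = 1.9110

(3.5644, 1.9110, -2.5826)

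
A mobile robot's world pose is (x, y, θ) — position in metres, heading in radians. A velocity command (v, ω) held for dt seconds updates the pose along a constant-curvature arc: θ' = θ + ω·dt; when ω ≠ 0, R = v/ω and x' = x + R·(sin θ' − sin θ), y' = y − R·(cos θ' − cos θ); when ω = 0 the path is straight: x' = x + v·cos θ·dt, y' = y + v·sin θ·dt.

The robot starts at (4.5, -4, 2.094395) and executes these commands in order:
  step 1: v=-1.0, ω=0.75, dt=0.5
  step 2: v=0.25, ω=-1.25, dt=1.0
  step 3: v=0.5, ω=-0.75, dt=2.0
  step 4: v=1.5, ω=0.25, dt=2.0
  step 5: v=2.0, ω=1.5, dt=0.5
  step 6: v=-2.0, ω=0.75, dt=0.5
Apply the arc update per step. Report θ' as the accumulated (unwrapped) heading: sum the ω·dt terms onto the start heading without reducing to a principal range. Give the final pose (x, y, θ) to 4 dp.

step 1: θ'=2.4694 (R=-1.3333) → pose (4.8244, -4.3766, 2.4694)
step 2: θ'=1.2194 (R=-0.2000) → pose (4.7612, -4.1513, 1.2194)
step 3: θ'=-0.2806 (R=-0.6667) → pose (5.5717, -3.7402, -0.2806)
step 4: θ'=0.2194 (R=6.0000) → pose (8.5392, -3.8310, 0.2194)
step 5: θ'=0.9694 (R=1.3333) → pose (9.3484, -3.2840, 0.9694)
step 6: θ'=1.3444 (R=-2.6667) → pose (8.9486, -4.1942, 1.3444)

(8.9486, -4.1942, 1.3444)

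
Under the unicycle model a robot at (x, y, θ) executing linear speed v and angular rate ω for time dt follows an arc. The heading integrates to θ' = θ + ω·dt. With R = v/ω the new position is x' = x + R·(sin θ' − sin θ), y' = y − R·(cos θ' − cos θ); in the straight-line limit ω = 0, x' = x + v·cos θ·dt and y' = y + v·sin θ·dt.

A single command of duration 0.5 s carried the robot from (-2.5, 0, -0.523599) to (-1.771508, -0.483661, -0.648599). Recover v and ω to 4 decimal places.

v = 1.7500, ω = -0.2500

Δθ = -0.648599 − -0.523599 = -0.125000
ω = Δθ/dt = -0.125000/0.5 = -0.2500
R = Δx/(sin θ' − sin θ) = -7.0000
v = R·ω = -7.0000·-0.2500 = 1.7500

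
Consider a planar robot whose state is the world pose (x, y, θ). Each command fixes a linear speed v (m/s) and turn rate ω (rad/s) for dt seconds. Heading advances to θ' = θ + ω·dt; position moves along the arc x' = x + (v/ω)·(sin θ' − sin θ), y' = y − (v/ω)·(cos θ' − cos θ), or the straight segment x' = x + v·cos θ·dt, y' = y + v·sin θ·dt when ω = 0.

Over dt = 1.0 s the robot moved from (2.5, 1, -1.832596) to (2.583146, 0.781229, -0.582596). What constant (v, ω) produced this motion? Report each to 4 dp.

Δθ = -0.582596 − -1.832596 = 1.250000
ω = Δθ/dt = 1.250000/1.0 = 1.2500
R = −Δy/(cos θ' − cos θ) = 0.2000
v = R·ω = 0.2000·1.2500 = 0.2500

v = 0.2500, ω = 1.2500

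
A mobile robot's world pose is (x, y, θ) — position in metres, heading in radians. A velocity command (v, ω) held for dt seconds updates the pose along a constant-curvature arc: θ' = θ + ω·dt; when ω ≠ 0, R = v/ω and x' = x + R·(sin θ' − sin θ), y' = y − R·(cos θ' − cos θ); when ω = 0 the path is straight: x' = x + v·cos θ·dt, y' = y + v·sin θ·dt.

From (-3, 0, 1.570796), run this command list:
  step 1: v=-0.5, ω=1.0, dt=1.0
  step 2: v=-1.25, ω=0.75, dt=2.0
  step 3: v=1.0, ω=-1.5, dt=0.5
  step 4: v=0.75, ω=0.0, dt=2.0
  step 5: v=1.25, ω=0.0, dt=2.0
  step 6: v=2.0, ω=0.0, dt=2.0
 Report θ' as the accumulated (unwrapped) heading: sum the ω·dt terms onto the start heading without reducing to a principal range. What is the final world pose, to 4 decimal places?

step 1: θ'=2.5708 (R=-0.5000) → pose (-2.7702, -0.4207, 2.5708)
step 2: θ'=4.0708 (R=-1.6667) → pose (-0.5344, -0.0157, 4.0708)
step 3: θ'=3.3208 (R=-0.6667) → pose (-0.9497, -0.2727, 3.3208)
step 4: θ'=3.3208 (straight) → pose (-2.4257, -0.5401, 3.3208)
step 5: θ'=3.3208 (straight) → pose (-4.8856, -0.9857, 3.3208)
step 6: θ'=3.3208 (straight) → pose (-8.8216, -1.6987, 3.3208)

(-8.8216, -1.6987, 3.3208)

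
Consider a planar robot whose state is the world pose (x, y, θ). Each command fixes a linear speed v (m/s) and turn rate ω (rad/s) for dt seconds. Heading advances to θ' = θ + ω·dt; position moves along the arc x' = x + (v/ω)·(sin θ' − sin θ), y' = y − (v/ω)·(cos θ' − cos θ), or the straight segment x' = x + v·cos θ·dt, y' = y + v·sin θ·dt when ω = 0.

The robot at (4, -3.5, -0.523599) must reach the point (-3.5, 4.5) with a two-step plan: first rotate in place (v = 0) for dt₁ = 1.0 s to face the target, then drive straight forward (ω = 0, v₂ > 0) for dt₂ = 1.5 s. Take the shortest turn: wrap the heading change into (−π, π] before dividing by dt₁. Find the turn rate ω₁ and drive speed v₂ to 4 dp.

heading to target = atan2(4.5−-3.5, -3.5−4) = 2.3239
Δθ = wrap(2.3239 − -0.5236) = 2.8475; ω₁ = Δθ/dt₁ = 2.8475
distance = √((-3.5−4)² + (4.5−-3.5)²) = 10.9659; v₂ = distance/dt₂ = 7.3106

ω₁ = 2.8475, v₂ = 7.3106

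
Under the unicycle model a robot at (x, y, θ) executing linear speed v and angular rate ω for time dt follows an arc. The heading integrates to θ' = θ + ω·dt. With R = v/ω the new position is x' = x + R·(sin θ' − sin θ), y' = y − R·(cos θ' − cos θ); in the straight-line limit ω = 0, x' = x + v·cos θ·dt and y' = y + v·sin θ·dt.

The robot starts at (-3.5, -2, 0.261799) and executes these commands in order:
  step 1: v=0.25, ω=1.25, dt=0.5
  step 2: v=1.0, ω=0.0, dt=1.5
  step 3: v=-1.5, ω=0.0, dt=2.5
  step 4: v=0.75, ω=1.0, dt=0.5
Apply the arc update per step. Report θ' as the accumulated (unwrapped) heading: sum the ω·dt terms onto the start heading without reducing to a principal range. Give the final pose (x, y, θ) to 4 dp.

(-4.6625, -3.3404, 1.3868)

step 1: θ'=0.8868 (R=0.2000) → pose (-3.3968, -1.9332, 0.8868)
step 2: θ'=0.8868 (straight) → pose (-2.4489, -0.7706, 0.8868)
step 3: θ'=0.8868 (straight) → pose (-4.8185, -3.6771, 0.8868)
step 4: θ'=1.3868 (R=0.7500) → pose (-4.6625, -3.3404, 1.3868)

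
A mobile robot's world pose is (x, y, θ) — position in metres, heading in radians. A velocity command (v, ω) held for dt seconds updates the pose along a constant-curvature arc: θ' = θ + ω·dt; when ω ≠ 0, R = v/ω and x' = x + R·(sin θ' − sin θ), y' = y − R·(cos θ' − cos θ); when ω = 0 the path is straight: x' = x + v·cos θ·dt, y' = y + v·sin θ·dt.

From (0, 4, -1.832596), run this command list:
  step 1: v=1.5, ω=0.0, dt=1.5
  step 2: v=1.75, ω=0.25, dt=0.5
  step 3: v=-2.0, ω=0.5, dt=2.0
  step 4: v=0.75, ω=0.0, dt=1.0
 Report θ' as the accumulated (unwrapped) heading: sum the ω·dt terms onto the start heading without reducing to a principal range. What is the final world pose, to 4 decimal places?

(-1.5481, 4.0672, -0.7076)

step 1: θ'=-1.8326 (straight) → pose (-0.5823, 1.8267, -1.8326)
step 2: θ'=-1.7076 (R=7.0000) → pose (-0.7555, 0.9695, -1.7076)
step 3: θ'=-0.7076 (R=-4.0000) → pose (-2.1181, 4.5547, -0.7076)
step 4: θ'=-0.7076 (straight) → pose (-1.5481, 4.0672, -0.7076)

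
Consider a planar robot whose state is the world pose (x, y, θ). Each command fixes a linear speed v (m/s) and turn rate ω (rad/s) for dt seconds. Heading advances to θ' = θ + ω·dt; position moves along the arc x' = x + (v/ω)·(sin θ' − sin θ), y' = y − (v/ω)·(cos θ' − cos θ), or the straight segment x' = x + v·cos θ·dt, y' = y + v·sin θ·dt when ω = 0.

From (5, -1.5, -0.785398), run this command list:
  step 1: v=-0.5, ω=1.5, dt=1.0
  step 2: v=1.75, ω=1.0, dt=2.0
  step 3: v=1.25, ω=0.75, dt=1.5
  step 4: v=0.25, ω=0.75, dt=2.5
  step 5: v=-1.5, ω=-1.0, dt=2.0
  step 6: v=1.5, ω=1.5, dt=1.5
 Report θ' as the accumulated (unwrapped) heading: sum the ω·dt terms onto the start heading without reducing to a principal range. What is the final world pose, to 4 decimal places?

step 1: θ'=0.7146 (R=-0.3333) → pose (4.5459, -1.4839, 0.7146)
step 2: θ'=2.7146 (R=1.7500) → pose (4.1238, 1.4308, 2.7146)
step 3: θ'=3.8396 (R=1.6667) → pose (2.3624, 1.1907, 3.8396)
step 4: θ'=5.7146 (R=0.3333) → pose (2.3972, 0.6544, 5.7146)
step 5: θ'=3.7146 (R=1.5000) → pose (2.3916, 3.1788, 3.7146)
step 6: θ'=5.9646 (R=1.0000) → pose (2.6205, 1.3889, 5.9646)

(2.6205, 1.3889, 5.9646)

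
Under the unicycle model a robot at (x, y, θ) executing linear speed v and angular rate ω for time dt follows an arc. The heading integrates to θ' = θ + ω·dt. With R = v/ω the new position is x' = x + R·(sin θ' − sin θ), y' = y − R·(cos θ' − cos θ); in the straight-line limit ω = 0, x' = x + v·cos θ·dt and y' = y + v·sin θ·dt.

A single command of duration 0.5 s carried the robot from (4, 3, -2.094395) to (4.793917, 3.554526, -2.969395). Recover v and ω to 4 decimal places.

Δθ = -2.969395 − -2.094395 = -0.875000
ω = Δθ/dt = -0.875000/0.5 = -1.7500
R = Δx/(sin θ' − sin θ) = 1.1429
v = R·ω = 1.1429·-1.7500 = -2.0000

v = -2.0000, ω = -1.7500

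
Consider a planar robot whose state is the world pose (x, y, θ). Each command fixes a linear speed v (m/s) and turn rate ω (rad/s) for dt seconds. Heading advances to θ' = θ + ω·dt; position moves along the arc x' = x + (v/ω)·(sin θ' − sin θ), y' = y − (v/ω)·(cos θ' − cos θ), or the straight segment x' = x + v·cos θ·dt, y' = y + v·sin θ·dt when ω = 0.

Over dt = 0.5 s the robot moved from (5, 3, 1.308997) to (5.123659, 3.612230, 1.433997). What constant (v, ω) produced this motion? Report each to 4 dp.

v = 1.2500, ω = 0.2500

Δθ = 1.433997 − 1.308997 = 0.125000
ω = Δθ/dt = 0.125000/0.5 = 0.2500
R = −Δy/(cos θ' − cos θ) = 5.0000
v = R·ω = 5.0000·0.2500 = 1.2500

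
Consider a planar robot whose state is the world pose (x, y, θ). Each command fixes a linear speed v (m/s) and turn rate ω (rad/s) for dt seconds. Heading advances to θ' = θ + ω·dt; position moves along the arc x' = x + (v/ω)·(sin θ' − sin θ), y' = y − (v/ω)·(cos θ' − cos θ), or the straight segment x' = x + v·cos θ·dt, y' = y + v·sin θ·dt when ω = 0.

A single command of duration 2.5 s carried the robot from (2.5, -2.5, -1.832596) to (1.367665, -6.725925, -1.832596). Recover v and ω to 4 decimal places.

v = 1.7500, ω = 0.0000

Δθ = -1.832596 − -1.832596 = 0.000000
ω = Δθ/dt = 0.000000/2.5 = 0.0000
ω = 0 → v = (Δx·cos θ + Δy·sin θ)/dt = 1.7500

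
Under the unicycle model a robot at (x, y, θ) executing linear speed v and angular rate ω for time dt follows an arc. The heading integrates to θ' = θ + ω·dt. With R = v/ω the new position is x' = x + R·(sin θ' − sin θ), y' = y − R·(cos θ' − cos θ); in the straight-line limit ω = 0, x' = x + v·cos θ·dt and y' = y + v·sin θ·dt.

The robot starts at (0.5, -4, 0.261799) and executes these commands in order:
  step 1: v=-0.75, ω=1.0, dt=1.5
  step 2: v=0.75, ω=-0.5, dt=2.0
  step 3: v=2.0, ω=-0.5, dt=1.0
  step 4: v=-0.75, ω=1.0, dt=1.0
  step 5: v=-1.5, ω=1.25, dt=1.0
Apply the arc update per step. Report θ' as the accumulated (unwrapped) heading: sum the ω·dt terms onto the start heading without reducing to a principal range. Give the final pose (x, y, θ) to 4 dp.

(2.0368, -4.3584, 2.5118)

step 1: θ'=1.7618 (R=-0.7500) → pose (-0.0422, -4.8668, 1.7618)
step 2: θ'=0.7618 (R=-1.5000) → pose (0.3951, -3.4967, 0.7618)
step 3: θ'=0.2618 (R=-4.0000) → pose (2.1208, -2.5273, 0.2618)
step 4: θ'=1.2618 (R=-0.7500) → pose (1.6004, -3.0237, 1.2618)
step 5: θ'=2.5118 (R=-1.2000) → pose (2.0368, -4.3584, 2.5118)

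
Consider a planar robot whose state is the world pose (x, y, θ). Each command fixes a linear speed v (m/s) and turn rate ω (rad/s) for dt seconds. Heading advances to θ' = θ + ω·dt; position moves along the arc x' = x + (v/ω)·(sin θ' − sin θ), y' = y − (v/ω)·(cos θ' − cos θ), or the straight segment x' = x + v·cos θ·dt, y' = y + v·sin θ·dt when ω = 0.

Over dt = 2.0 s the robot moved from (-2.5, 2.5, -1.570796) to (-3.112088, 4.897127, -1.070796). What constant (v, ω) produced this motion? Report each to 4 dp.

Δθ = -1.070796 − -1.570796 = 0.500000
ω = Δθ/dt = 0.500000/2.0 = 0.2500
R = −Δy/(cos θ' − cos θ) = -5.0000
v = R·ω = -5.0000·0.2500 = -1.2500

v = -1.2500, ω = 0.2500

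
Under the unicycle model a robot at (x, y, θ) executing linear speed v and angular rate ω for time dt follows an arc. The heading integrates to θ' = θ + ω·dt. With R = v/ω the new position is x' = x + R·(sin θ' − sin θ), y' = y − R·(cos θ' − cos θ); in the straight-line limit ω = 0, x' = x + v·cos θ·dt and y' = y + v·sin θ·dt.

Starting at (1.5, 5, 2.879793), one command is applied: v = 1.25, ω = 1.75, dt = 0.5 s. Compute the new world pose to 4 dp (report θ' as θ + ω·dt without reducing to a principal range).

(0.9041, 4.8942, 3.7548)

θ' = 2.8798 + 1.75·0.5 = 3.7548
R = v/ω = 1.25/1.75 = 0.7143
x' = 1.5 + 0.7143·(sin 3.7548 − sin 2.8798) = 0.9041
y' = 5 − 0.7143·(cos 3.7548 − cos 2.8798) = 4.8942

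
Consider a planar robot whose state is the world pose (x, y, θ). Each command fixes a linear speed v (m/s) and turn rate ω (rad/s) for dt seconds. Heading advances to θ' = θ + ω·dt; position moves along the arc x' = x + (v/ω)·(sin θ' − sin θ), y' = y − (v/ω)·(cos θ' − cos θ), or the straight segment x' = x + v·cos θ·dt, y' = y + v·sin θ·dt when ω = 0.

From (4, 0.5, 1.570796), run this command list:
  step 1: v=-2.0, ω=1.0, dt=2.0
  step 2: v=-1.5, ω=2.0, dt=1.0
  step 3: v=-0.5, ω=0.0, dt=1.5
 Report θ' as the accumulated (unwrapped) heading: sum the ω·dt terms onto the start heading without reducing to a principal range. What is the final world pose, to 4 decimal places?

(6.4428, 0.4212, 5.5708)

step 1: θ'=3.5708 (R=-2.0000) → pose (6.8323, -1.3186, 3.5708)
step 2: θ'=5.5708 (R=-0.7500) → pose (7.0104, -0.0690, 5.5708)
step 3: θ'=5.5708 (straight) → pose (6.4428, 0.4212, 5.5708)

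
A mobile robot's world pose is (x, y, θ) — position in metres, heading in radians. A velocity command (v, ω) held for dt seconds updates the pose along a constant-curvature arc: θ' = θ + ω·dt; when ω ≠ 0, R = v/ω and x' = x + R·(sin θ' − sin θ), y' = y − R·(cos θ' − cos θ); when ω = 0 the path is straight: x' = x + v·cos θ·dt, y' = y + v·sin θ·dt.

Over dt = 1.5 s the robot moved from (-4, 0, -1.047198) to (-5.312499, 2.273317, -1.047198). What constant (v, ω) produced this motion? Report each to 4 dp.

Δθ = -1.047198 − -1.047198 = 0.000000
ω = Δθ/dt = 0.000000/1.5 = 0.0000
ω = 0 → v = (Δx·cos θ + Δy·sin θ)/dt = -1.7500

v = -1.7500, ω = 0.0000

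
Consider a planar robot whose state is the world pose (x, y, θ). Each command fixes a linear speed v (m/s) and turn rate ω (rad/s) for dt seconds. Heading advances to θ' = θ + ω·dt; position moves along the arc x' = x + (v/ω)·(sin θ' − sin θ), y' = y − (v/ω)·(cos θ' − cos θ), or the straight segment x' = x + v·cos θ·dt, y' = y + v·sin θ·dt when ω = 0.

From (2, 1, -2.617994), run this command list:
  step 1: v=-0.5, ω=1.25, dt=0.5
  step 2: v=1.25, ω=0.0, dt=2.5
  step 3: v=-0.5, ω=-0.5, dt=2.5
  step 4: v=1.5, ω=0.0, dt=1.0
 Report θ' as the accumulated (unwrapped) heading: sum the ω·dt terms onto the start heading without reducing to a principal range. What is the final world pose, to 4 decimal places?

step 1: θ'=-1.9930 (R=-0.4000) → pose (2.1649, 1.1825, -1.9930)
step 2: θ'=-1.9930 (straight) → pose (0.8844, -1.6681, -1.9930)
step 3: θ'=-3.2430 (R=1.0000) → pose (1.8978, -1.0830, -3.2430)
step 4: θ'=-3.2430 (straight) → pose (0.4055, -0.9312, -3.2430)

(0.4055, -0.9312, -3.2430)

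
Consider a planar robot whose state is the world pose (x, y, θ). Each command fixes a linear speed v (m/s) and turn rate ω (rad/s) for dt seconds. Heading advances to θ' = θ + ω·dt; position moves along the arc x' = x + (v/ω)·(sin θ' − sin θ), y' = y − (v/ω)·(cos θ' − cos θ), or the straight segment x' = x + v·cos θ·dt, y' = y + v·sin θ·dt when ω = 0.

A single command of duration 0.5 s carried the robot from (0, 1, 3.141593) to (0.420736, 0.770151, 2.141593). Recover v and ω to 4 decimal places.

Δθ = 2.141593 − 3.141593 = -1.000000
ω = Δθ/dt = -1.000000/0.5 = -2.0000
R = Δx/(sin θ' − sin θ) = 0.5000
v = R·ω = 0.5000·-2.0000 = -1.0000

v = -1.0000, ω = -2.0000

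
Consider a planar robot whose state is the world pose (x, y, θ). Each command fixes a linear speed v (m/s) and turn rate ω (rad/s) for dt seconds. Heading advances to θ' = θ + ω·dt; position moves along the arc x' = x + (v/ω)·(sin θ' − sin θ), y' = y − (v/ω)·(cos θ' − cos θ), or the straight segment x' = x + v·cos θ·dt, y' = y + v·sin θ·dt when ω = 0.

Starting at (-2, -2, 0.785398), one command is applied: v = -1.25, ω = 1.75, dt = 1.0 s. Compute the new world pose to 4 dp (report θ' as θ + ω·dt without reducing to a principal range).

θ' = 0.7854 + 1.75·1.0 = 2.5354
R = v/ω = -1.25/1.75 = -0.7143
x' = -2 + -0.7143·(sin 2.5354 − sin 0.7854) = -1.9019
y' = -2 − -0.7143·(cos 2.5354 − cos 0.7854) = -3.0921

(-1.9019, -3.0921, 2.5354)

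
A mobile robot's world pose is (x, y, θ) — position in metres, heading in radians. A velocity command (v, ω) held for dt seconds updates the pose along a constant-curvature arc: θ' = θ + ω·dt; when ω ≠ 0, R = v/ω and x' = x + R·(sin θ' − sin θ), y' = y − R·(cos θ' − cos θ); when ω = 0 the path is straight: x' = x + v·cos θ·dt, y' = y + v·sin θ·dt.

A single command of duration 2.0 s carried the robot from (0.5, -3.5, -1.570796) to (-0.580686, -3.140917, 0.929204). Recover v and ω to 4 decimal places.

Δθ = 0.929204 − -1.570796 = 2.500000
ω = Δθ/dt = 2.500000/2.0 = 1.2500
R = Δx/(sin θ' − sin θ) = -0.6000
v = R·ω = -0.6000·1.2500 = -0.7500

v = -0.7500, ω = 1.2500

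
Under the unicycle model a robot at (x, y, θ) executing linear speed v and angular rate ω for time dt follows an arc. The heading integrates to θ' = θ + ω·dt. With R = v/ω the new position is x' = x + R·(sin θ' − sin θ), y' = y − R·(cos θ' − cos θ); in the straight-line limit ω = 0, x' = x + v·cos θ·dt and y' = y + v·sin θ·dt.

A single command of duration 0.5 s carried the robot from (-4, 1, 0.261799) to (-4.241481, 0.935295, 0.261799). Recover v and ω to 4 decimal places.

v = -0.5000, ω = 0.0000

Δθ = 0.261799 − 0.261799 = 0.000000
ω = Δθ/dt = 0.000000/0.5 = 0.0000
ω = 0 → v = (Δx·cos θ + Δy·sin θ)/dt = -0.5000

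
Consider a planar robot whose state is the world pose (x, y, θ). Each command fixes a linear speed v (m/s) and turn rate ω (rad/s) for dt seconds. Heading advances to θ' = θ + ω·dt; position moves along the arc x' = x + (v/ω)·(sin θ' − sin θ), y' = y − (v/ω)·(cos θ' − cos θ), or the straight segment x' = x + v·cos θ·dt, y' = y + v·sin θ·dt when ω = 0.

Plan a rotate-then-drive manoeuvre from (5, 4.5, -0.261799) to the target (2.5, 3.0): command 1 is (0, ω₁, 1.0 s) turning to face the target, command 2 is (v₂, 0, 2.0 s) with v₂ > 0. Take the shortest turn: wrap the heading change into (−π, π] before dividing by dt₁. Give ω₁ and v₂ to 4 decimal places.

ω₁ = -2.3394, v₂ = 1.4577

heading to target = atan2(3−4.5, 2.5−5) = -2.6012
Δθ = wrap(-2.6012 − -0.2618) = -2.3394; ω₁ = Δθ/dt₁ = -2.3394
distance = √((2.5−5)² + (3−4.5)²) = 2.9155; v₂ = distance/dt₂ = 1.4577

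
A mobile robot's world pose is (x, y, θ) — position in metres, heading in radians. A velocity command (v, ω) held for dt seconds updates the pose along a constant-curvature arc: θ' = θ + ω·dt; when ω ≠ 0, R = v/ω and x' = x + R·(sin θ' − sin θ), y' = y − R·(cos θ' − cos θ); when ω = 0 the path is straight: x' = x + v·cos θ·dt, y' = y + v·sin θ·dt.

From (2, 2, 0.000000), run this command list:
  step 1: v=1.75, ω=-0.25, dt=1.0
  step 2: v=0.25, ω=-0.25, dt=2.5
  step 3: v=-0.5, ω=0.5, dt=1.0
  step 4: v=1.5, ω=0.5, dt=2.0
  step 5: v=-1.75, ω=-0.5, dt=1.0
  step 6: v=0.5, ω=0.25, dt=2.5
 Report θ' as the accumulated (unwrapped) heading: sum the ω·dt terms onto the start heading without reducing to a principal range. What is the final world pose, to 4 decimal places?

(6.2073, 1.9893, 0.7500)

step 1: θ'=-0.2500 (R=-7.0000) → pose (3.7318, 1.7824, -0.2500)
step 2: θ'=-0.8750 (R=-1.0000) → pose (4.2520, 1.4545, -0.8750)
step 3: θ'=-0.3750 (R=-1.0000) → pose (3.8507, 1.7440, -0.3750)
step 4: θ'=0.6250 (R=3.0000) → pose (6.7048, 2.1026, 0.6250)
step 5: θ'=0.1250 (R=3.5000) → pose (5.0933, 1.4683, 0.1250)
step 6: θ'=0.7500 (R=2.0000) → pose (6.2073, 1.9893, 0.7500)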